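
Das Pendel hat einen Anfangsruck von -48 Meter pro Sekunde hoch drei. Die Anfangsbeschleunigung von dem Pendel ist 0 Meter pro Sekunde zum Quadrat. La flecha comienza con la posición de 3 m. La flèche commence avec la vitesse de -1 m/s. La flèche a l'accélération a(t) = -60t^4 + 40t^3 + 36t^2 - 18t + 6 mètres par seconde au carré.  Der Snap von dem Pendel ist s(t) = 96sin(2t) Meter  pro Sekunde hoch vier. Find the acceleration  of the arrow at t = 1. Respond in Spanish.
Tenemos la aceleración a(t) = -60·t^4 + 40·t^3 + 36·t^2 - 18·t + 6. Sustituyendo t = 1: a(1) = 4.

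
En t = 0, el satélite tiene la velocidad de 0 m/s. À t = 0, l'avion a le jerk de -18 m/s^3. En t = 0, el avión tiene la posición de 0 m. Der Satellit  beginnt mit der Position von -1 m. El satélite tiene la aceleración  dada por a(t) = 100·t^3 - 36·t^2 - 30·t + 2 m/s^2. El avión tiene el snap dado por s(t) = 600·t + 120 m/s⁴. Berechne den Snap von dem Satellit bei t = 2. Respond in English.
Starting from acceleration a(t) = 100·t^3 - 36·t^2 - 30·t + 2, we take 2 derivatives. Taking d/dt of a(t), we find j(t) = 300·t^2 - 72·t - 30. Taking d/dt of j(t), we find s(t) = 600·t - 72. We have snap s(t) = 600·t - 72. Substituting t = 2: s(2) = 1128.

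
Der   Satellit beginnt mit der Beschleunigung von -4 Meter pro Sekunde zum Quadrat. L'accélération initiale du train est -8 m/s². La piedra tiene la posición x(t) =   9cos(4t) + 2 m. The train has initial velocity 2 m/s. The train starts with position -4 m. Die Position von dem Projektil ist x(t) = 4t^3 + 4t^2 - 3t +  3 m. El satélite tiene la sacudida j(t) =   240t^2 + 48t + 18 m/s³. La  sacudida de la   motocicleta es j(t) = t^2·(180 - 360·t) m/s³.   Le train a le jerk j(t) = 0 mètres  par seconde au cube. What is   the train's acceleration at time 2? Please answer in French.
Nous devons intégrer notre équation du jerk j(t) = 0 1 fois. L'intégrale du jerk, avec a(0) = -8, donne l'accélération: a(t) = -8. De l'équation de l'accélération a(t) = -8, nous substituons t = 2 pour obtenir a = -8.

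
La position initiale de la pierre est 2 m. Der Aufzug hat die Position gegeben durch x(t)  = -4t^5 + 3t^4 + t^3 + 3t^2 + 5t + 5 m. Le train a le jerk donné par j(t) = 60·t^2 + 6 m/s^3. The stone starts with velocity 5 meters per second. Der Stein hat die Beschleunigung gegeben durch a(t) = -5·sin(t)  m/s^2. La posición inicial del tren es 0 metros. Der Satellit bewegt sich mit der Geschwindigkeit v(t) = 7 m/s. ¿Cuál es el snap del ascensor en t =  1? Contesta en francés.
Nous devons dériver notre équation de la position x(t) = -4·t^5 + 3·t^4 + t^3 + 3·t^2 + 5·t + 5 4 fois. La dérivée de la position donne la vitesse: v(t) = -20·t^4 + 12·t^3 + 3·t^2 + 6·t + 5. En prenant d/dt de v(t), nous trouvons a(t) = -80·t^3 + 36·t^2 + 6·t + 6. En prenant d/dt de a(t), nous trouvons j(t) = -240·t^2 + 72·t + 6. En dérivant le jerk, nous obtenons le snap: s(t) = 72 - 480·t. En utilisant s(t) = 72 - 480·t et en substituant t = 1, nous trouvons s = -408.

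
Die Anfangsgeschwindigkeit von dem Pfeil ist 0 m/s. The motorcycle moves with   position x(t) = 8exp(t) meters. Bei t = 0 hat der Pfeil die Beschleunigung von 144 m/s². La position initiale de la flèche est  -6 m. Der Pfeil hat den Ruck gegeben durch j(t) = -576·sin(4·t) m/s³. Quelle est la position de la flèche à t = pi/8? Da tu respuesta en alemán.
Ausgehend von dem Ruck j(t) = -576·sin(4·t), nehmen wir 3 Stammfunktionen. Die Stammfunktion von dem Ruck, mit a(0) = 144, ergibt die Beschleunigung: a(t) = 144·cos(4·t). Die Stammfunktion von der Beschleunigung ist die Geschwindigkeit. Mit v(0) = 0 erhalten wir v(t) = 36·sin(4·t). Das Integral von der Geschwindigkeit, mit x(0) = -6, ergibt die Position: x(t) = 3 - 9·cos(4·t). Wir haben die Position x(t) = 3 - 9·cos(4·t). Durch Einsetzen von t = pi/8: x(pi/8) = 3.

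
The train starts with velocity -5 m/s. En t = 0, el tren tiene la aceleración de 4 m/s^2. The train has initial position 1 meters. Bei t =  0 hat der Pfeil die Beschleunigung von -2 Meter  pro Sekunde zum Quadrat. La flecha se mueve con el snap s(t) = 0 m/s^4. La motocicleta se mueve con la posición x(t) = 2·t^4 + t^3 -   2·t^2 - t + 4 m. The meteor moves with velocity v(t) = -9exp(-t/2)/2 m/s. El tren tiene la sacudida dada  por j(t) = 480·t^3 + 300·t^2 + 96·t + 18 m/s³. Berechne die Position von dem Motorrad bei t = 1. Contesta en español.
Tenemos la posición x(t) = 2·t^4 + t^3 - 2·t^2 - t + 4. Sustituyendo t = 1: x(1) = 4.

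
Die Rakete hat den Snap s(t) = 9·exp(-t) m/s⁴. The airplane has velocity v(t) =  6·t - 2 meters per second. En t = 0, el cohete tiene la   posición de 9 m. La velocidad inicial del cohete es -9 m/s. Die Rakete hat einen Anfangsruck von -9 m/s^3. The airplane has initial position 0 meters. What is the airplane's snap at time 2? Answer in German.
Ausgehend von der Geschwindigkeit v(t) = 6·t - 2, nehmen wir 3 Ableitungen. Mit d/dt von v(t) finden wir a(t) = 6. Die Ableitung von der Beschleunigung ergibt den Ruck: j(t) = 0. Die Ableitung von dem Ruck ergibt den Snap: s(t) = 0. Wir haben den Snap s(t) = 0. Durch Einsetzen von t = 2: s(2) = 0.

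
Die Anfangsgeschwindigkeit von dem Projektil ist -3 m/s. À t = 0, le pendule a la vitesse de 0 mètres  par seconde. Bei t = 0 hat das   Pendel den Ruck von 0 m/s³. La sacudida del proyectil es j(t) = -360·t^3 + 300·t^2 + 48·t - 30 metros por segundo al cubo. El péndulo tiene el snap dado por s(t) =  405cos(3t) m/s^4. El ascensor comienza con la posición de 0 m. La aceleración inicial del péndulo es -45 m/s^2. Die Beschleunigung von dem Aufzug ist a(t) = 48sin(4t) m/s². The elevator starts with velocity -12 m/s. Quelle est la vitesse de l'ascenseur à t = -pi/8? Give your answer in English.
To find the answer, we compute 1 integral of a(t) = 48·sin(4·t). Integrating acceleration and using the initial condition v(0) = -12, we get v(t) = -12·cos(4·t). We have velocity v(t) = -12·cos(4·t). Substituting t = -pi/8: v(-pi/8) = 0.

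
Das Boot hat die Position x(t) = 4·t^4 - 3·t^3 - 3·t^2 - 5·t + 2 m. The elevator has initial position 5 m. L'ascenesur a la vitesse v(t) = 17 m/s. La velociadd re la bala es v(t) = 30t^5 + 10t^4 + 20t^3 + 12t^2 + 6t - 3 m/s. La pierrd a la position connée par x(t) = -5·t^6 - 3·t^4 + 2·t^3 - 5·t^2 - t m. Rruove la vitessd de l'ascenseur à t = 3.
En utilisant v(t) = 17 et en substituant t = 3, nous trouvons v = 17.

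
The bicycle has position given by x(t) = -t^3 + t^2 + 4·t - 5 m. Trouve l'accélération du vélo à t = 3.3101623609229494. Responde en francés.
Nous devons dériver notre équation de la position x(t) = -t^3 + t^2 + 4·t - 5 2 fois. En dérivant la position, nous obtenons la vitesse: v(t) = -3·t^2 + 2·t + 4. En dérivant la vitesse, nous obtenons l'accélération: a(t) = 2 - 6·t. En utilisant a(t) = 2 - 6·t et en substituant t = 3.3101623609229494, nous trouvons a = -17.8609741655377.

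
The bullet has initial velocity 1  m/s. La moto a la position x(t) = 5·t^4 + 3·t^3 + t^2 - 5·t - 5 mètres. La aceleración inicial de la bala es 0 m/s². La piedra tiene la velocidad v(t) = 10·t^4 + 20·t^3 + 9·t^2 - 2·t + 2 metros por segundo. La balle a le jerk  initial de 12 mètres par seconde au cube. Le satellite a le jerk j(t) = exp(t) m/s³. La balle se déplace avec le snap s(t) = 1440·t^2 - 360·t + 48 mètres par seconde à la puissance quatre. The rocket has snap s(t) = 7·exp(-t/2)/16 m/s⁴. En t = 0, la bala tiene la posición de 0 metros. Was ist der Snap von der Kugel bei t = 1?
Wir haben den Snap s(t) = 1440·t^2 - 360·t + 48. Durch Einsetzen von t = 1: s(1) = 1128.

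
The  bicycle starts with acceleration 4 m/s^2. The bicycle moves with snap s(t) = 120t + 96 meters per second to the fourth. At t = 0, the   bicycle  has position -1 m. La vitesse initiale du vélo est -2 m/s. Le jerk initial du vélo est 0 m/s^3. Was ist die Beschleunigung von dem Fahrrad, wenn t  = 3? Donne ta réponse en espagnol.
Necesitamos integrar nuestra ecuación del snap s(t) = 120·t + 96 2 veces. Integrando el snap y usando la condición inicial j(0) = 0, obtenemos j(t) = 12·t·(5·t + 8). Integrando la sacudida y usando la condición inicial a(0) = 4, obtenemos a(t) = 20·t^3 + 48·t^2 + 4. De la ecuación de la aceleración a(t) = 20·t^3 + 48·t^2 + 4, sustituimos t = 3 para obtener a = 976.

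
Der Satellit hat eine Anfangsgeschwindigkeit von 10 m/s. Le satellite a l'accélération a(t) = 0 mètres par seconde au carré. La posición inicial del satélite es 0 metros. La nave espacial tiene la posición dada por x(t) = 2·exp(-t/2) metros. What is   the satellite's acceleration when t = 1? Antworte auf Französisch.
En utilisant a(t) = 0 et en substituant t = 1, nous trouvons a = 0.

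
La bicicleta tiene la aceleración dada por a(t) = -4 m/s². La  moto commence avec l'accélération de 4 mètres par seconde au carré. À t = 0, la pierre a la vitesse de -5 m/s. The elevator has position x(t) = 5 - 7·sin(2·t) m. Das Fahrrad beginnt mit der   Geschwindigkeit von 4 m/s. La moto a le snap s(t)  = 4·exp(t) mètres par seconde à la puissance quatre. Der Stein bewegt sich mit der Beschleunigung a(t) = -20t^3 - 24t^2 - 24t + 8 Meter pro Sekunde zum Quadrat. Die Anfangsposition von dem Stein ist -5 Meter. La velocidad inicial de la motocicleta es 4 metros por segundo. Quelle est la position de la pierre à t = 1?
Nous devons trouver la primitive de notre équation de l'accélération a(t) = -20·t^3 - 24·t^2 - 24·t + 8 2 fois. La primitive de l'accélération, avec v(0) = -5, donne la vitesse: v(t) = -5·t^4 - 8·t^3 - 12·t^2 + 8·t - 5. En intégrant la vitesse et en utilisant la condition initiale x(0) = -5, nous obtenons x(t) = -t^5 - 2·t^4 - 4·t^3 + 4·t^2 - 5·t - 5. Nous avons la position x(t) = -t^5 - 2·t^4 - 4·t^3 + 4·t^2 - 5·t - 5. En substituant t = 1: x(1) = -13.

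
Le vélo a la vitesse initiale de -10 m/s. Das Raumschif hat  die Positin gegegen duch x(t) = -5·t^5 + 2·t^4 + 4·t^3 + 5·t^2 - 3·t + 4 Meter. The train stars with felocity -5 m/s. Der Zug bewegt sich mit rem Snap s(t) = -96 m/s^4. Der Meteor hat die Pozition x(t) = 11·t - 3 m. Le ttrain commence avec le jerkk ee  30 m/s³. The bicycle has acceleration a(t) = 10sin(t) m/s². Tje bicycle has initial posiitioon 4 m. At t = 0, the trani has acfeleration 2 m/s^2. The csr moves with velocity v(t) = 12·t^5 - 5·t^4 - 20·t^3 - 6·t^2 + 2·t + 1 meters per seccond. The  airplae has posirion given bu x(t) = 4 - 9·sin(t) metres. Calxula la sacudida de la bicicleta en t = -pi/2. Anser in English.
We must differentiate our acceleration equation a(t) = 10·sin(t) 1 time. Differentiating acceleration, we get jerk: j(t) = 10·cos(t). From the given jerk equation j(t) = 10·cos(t), we substitute t = -pi/2 to get j = 0.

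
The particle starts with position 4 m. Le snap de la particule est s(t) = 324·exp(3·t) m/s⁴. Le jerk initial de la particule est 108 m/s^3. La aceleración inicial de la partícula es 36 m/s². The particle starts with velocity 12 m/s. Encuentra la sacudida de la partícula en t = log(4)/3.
Necesitamos integrar nuestra ecuación del snap s(t) = 324·exp(3·t) 1 vez. La integral del snap es la sacudida. Usando j(0) = 108, obtenemos j(t) = 108·exp(3·t). De la ecuación de la sacudida j(t) = 108·exp(3·t), sustituimos t = log(4)/3 para obtener j = 432.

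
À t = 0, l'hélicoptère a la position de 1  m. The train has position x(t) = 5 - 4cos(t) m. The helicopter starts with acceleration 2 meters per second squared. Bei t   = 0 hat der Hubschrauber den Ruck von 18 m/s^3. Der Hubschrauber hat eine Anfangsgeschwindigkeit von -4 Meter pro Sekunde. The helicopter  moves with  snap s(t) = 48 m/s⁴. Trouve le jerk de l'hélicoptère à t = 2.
Pour résoudre ceci, nous devons prendre 1 intégrale de notre équation du snap s(t) = 48. L'intégrale du snap est le jerk. En utilisant j(0) = 18, nous obtenons j(t) = 48·t + 18. Nous avons le jerk j(t) = 48·t + 18. En substituant t = 2: j(2) = 114.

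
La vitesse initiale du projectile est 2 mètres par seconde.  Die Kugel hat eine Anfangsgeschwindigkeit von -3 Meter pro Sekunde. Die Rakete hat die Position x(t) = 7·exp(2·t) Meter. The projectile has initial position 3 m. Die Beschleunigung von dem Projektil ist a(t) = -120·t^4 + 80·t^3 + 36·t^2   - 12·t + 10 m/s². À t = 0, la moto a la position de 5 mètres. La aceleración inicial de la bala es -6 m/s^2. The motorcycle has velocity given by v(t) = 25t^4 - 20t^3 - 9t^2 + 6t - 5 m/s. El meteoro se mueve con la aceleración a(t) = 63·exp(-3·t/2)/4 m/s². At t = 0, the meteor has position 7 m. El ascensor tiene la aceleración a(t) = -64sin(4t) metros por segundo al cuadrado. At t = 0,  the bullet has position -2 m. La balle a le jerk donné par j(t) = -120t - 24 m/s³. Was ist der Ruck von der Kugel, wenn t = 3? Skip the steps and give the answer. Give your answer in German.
j(3) = -384.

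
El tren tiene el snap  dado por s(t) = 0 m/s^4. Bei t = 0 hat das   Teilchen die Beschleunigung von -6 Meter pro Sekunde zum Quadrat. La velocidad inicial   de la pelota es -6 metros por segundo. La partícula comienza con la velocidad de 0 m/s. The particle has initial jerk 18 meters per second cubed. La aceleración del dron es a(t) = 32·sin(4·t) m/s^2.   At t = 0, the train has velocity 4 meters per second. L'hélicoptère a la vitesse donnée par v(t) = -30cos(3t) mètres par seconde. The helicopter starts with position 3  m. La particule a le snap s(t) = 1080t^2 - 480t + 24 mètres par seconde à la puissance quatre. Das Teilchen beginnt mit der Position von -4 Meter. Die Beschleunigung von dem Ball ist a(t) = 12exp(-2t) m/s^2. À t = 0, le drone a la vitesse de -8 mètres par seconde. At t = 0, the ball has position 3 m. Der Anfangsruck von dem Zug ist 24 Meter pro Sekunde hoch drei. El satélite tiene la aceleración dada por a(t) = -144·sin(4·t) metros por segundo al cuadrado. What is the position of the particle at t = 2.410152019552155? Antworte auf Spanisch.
Debemos encontrar la antiderivada de nuestra ecuación del snap s(t) = 1080·t^2 - 480·t + 24 4 veces. Integrando el snap y usando la condición inicial j(0) = 18, obtenemos j(t) = 360·t^3 - 240·t^2 + 24·t + 18. Integrando la sacudida y usando la condición inicial a(0) = -6, obtenemos a(t) = 90·t^4 - 80·t^3 + 12·t^2 + 18·t - 6. La integral de la aceleración es la velocidad. Usando v(0) = 0, obtenemos v(t) = t·(18·t^4 - 20·t^3 + 4·t^2 + 9·t - 6). La antiderivada de la velocidad es la posición. Usando x(0) = -4, obtenemos x(t) = 3·t^6 - 4·t^5 + t^4 + 3·t^3 - 3·t^2 - 4. De la ecuación de la posición x(t) = 3·t^6 - 4·t^5 + t^4 + 3·t^3 - 3·t^2 - 4, sustituimos t = 2.410152019552155 para obtener x = 317.032245486999.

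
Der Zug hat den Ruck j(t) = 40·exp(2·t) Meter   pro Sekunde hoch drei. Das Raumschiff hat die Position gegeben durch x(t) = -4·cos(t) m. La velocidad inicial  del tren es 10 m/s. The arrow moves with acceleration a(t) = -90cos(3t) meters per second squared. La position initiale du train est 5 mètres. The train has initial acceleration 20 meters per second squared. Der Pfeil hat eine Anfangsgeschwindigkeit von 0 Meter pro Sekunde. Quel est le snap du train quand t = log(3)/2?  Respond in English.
Starting from jerk j(t) = 40·exp(2·t), we take 1 derivative. The derivative of jerk gives snap: s(t) = 80·exp(2·t). We have snap s(t) = 80·exp(2·t). Substituting t = log(3)/2: s(log(3)/2) = 240.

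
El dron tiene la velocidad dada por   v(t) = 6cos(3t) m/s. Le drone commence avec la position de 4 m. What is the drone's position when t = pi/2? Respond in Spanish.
Partiendo de la velocidad v(t) = 6·cos(3·t), tomamos 1 integral. La integral de la velocidad es la posición. Usando x(0) = 4, obtenemos x(t) = 2·sin(3·t) + 4. De la ecuación de la posición x(t) = 2·sin(3·t) + 4, sustituimos t = pi/2 para obtener x = 2.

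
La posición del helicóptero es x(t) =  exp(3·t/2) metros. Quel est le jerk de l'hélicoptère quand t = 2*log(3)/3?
En partant de la position x(t) = exp(3·t/2), nous prenons 3 dérivées. En dérivant la position, nous obtenons la vitesse: v(t) = 3·exp(3·t/2)/2. La dérivée de la vitesse donne l'accélération: a(t) = 9·exp(3·t/2)/4. La dérivée de l'accélération donne le jerk: j(t) = 27·exp(3·t/2)/8. Nous avons le jerk j(t) = 27·exp(3·t/2)/8. En substituant t = 2*log(3)/3: j(2*log(3)/3) = 81/8.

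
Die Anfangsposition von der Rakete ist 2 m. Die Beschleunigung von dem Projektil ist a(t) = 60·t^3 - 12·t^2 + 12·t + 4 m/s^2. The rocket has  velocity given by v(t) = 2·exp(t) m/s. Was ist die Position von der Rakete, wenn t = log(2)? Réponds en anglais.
To solve this, we need to take 1 antiderivative of our velocity equation v(t) = 2·exp(t). Integrating velocity and using the initial condition x(0) = 2, we get x(t) = 2·exp(t). From the given position equation x(t) = 2·exp(t), we substitute t = log(2) to get x = 4.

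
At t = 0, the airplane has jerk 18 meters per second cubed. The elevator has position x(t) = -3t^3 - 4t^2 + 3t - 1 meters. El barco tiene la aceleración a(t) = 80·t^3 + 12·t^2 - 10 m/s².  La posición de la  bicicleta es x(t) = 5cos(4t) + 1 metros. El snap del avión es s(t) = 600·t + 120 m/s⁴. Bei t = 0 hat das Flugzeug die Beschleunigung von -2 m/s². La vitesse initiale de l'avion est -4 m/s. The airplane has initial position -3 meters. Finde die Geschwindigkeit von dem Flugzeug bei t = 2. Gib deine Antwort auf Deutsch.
Ausgehend von dem Snap s(t) = 600·t + 120, nehmen wir 3 Stammfunktionen. Durch Integration von dem Snap und Verwendung der Anfangsbedingung j(0) = 18, erhalten wir j(t) = 300·t^2 + 120·t + 18. Mit ∫j(t)dt und Anwendung von a(0) = -2, finden wir a(t) = 100·t^3 + 60·t^2 + 18·t - 2. Mit ∫a(t)dt und Anwendung von v(0) = -4, finden wir v(t) = 25·t^4 + 20·t^3 + 9·t^2 - 2·t - 4. Aus der Gleichung für die Geschwindigkeit v(t) = 25·t^4 + 20·t^3 + 9·t^2 - 2·t - 4, setzen wir t = 2 ein und erhalten v = 588.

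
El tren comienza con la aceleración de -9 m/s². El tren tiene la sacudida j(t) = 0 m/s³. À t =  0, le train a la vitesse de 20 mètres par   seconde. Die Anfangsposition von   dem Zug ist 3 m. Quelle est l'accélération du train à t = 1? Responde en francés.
Nous devons trouver l'intégrale de notre équation du jerk j(t) = 0 1 fois. En intégrant le jerk et en utilisant la condition initiale a(0) = -9, nous obtenons a(t) = -9. De l'équation de l'accélération a(t) = -9, nous substituons t = 1 pour obtenir a = -9.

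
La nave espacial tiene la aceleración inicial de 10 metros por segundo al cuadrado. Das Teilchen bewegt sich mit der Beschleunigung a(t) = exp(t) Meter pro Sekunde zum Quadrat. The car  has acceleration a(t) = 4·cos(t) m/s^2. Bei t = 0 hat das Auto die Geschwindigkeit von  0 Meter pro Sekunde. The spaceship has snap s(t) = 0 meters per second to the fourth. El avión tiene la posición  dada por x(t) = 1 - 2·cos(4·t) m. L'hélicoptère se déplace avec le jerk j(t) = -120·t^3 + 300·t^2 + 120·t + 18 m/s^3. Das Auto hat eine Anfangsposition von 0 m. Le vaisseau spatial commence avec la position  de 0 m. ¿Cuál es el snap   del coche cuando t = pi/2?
Debemos derivar nuestra ecuación de la aceleración a(t) = 4·cos(t) 2 veces. Tomando d/dt de a(t), encontramos j(t) = -4·sin(t). Tomando d/dt de j(t), encontramos s(t) = -4·cos(t). Usando s(t) = -4·cos(t) y sustituyendo t = pi/2, encontramos s = 0.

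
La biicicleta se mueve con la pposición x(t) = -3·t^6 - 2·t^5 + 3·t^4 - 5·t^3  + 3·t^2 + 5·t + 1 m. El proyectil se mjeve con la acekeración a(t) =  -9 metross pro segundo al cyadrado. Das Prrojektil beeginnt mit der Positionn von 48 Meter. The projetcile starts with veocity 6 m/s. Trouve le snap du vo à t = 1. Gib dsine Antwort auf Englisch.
Starting from position x(t) = -3·t^6 - 2·t^5 + 3·t^4 - 5·t^3 + 3·t^2 + 5·t + 1, we take 4 derivatives. Taking d/dt of x(t), we find v(t) = -18·t^5 - 10·t^4 + 12·t^3 - 15·t^2 + 6·t + 5. The derivative of velocity gives acceleration: a(t) = -90·t^4 - 40·t^3 + 36·t^2 - 30·t + 6. Differentiating acceleration, we get jerk: j(t) = -360·t^3 - 120·t^2 + 72·t - 30. The derivative of jerk gives snap: s(t) = -1080·t^2 - 240·t + 72. Using s(t) = -1080·t^2 - 240·t + 72 and substituting t = 1, we find s = -1248.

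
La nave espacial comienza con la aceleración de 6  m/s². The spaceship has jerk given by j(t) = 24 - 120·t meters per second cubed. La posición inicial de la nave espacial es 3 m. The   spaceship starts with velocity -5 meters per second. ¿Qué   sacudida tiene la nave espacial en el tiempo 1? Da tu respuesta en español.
De la ecuación de la sacudida j(t) = 24 - 120·t, sustituimos t = 1 para obtener j = -96.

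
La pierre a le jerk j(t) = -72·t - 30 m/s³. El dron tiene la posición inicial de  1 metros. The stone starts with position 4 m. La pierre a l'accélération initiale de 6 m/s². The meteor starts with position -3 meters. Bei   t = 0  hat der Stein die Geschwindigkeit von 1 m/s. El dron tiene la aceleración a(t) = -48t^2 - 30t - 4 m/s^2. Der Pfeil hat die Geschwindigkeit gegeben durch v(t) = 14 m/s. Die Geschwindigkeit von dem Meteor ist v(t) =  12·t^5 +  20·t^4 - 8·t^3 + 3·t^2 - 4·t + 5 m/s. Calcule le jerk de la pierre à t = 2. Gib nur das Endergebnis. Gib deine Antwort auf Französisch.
À t = 2, j = -174.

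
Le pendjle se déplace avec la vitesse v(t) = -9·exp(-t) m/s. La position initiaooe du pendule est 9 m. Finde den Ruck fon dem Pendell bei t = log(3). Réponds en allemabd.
Wir müssen unsere Gleichung für die Geschwindigkeit v(t) = -9·exp(-t) 2-mal ableiten. Die Ableitung von der Geschwindigkeit ergibt die Beschleunigung: a(t) = 9·exp(-t). Durch Ableiten von der Beschleunigung erhalten wir den Ruck: j(t) = -9·exp(-t). Mit j(t) = -9·exp(-t) und Einsetzen von t = log(3), finden wir j = -3.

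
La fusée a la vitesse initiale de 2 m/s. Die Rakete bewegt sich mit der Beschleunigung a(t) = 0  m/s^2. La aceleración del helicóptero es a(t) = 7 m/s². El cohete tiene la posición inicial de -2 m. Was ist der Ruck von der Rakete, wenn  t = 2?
Um dies zu lösen, müssen wir 1 Ableitung unserer Gleichung für die Beschleunigung a(t) = 0 nehmen. Mit d/dt von a(t) finden wir j(t) = 0. Mit j(t) = 0 und Einsetzen von t = 2, finden wir j = 0.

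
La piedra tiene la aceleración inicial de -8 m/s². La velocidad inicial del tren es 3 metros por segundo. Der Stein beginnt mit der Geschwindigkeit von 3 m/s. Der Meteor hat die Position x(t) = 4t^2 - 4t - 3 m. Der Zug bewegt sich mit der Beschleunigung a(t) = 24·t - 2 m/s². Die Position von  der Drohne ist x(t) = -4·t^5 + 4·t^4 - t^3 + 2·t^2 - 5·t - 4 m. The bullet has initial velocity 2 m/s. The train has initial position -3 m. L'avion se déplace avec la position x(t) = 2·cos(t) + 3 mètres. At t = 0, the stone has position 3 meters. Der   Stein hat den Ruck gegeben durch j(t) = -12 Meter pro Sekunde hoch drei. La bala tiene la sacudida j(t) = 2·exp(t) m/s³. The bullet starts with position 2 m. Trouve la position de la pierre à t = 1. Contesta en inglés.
To find the answer, we compute 3 antiderivatives of j(t) = -12. Integrating jerk and using the initial condition a(0) = -8, we get a(t) = -12·t - 8. Integrating acceleration and using the initial condition v(0) = 3, we get v(t) = -6·t^2 - 8·t + 3. Finding the antiderivative of v(t) and using x(0) = 3: x(t) = -2·t^3 - 4·t^2 + 3·t + 3. We have position x(t) = -2·t^3 - 4·t^2 + 3·t + 3. Substituting t = 1: x(1) = 0.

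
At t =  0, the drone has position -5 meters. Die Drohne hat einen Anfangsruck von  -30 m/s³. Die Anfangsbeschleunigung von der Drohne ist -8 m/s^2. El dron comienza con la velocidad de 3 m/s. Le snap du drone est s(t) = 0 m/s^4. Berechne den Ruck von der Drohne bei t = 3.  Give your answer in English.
We need to integrate our snap equation s(t) = 0 1 time. Finding the integral of s(t) and using j(0) = -30: j(t) = -30. We have jerk j(t) = -30. Substituting t = 3: j(3) = -30.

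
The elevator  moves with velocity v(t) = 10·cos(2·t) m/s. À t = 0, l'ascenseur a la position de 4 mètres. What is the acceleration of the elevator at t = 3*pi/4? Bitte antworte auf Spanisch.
Partiendo de la velocidad v(t) = 10·cos(2·t), tomamos 1 derivada. Tomando d/dt de v(t), encontramos a(t) = -20·sin(2·t). Tenemos la aceleración a(t) = -20·sin(2·t). Sustituyendo t = 3*pi/4: a(3*pi/4) = 20.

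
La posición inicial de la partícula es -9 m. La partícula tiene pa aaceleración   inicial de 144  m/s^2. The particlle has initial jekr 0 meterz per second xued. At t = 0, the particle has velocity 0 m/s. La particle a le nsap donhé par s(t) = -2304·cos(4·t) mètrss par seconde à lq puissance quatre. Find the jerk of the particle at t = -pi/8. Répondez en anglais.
To solve this, we need to take 1 antiderivative of our snap equation s(t) = -2304·cos(4·t). The integral of snap is jerk. Using j(0) = 0, we get j(t) = -576·sin(4·t). From the given jerk equation j(t) = -576·sin(4·t), we substitute t = -pi/8 to get j = 576.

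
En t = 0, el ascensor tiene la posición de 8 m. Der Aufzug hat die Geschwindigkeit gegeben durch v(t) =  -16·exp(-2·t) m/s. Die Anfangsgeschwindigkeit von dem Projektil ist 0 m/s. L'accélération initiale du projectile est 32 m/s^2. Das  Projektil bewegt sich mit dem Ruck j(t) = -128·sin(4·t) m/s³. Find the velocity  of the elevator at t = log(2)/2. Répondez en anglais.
Using v(t) = -16·exp(-2·t) and substituting t = log(2)/2, we find v = -8.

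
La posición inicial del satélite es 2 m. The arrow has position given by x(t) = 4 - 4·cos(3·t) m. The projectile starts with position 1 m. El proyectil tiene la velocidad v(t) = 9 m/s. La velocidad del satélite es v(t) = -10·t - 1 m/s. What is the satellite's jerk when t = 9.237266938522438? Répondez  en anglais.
To solve this, we need to take 2 derivatives of our velocity equation v(t) = -10·t - 1. Differentiating velocity, we get acceleration: a(t) = -10. The derivative of acceleration gives jerk: j(t) = 0. We have jerk j(t) = 0. Substituting t = 9.237266938522438: j(9.237266938522438) = 0.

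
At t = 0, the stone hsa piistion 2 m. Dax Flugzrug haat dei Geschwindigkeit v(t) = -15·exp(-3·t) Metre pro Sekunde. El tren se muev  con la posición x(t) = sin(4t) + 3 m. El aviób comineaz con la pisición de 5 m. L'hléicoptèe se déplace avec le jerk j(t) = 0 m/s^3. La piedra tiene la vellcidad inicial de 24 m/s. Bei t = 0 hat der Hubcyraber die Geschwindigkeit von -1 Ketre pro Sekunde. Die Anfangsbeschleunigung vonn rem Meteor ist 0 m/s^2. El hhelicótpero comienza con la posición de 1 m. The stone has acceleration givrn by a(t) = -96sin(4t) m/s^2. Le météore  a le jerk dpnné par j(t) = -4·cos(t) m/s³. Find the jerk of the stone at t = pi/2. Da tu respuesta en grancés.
Nous devons dériver notre équation de l'accélération a(t) = -96·sin(4·t) 1 fois. En prenant d/dt de a(t), nous trouvons j(t) = -384·cos(4·t). Nous avons le jerk j(t) = -384·cos(4·t). En substituant t = pi/2: j(pi/2) = -384.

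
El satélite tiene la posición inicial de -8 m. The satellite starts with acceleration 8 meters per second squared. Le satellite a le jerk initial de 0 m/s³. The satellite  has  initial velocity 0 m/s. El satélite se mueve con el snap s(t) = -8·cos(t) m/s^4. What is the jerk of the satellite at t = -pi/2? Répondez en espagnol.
Debemos encontrar la integral de nuestra ecuación del snap s(t) = -8·cos(t) 1 vez. Tomando ∫s(t)dt y aplicando j(0) = 0, encontramos j(t) = -8·sin(t). Usando j(t) = -8·sin(t) y sustituyendo t = -pi/2, encontramos j = 8.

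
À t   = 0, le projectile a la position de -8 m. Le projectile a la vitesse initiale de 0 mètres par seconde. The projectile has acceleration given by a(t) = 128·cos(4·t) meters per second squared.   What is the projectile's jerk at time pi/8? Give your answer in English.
Starting from acceleration a(t) = 128·cos(4·t), we take 1 derivative. Differentiating acceleration, we get jerk: j(t) = -512·sin(4·t). We have jerk j(t) = -512·sin(4·t). Substituting t = pi/8: j(pi/8) = -512.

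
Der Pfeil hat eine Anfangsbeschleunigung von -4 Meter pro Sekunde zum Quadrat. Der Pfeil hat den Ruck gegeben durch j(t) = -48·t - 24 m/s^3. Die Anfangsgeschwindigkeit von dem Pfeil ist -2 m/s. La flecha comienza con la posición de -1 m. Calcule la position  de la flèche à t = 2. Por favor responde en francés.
Nous devons intégrer notre équation du jerk j(t) = -48·t - 24 3 fois. L'intégrale du jerk est l'accélération. En utilisant a(0) = -4, nous obtenons a(t) = -24·t^2 - 24·t - 4. En prenant ∫a(t)dt et en appliquant v(0) = -2, nous trouvons v(t) = -8·t^3 - 12·t^2 - 4·t - 2. En prenant ∫v(t)dt et en appliquant x(0) = -1, nous trouvons x(t) = -2·t^4 - 4·t^3 - 2·t^2 - 2·t - 1. De l'équation de la position x(t) = -2·t^4 - 4·t^3 - 2·t^2 - 2·t - 1, nous substituons t = 2 pour obtenir x = -77.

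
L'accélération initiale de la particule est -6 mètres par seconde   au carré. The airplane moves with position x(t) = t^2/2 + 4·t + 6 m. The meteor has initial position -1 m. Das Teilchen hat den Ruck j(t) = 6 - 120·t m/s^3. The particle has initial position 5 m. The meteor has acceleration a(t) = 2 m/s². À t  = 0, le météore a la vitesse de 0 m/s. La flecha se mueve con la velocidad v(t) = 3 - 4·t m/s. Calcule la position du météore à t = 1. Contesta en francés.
Nous devons intégrer notre équation de l'accélération a(t) = 2 2 fois. En intégrant l'accélération et en utilisant la condition initiale v(0) = 0, nous obtenons v(t) = 2·t. La primitive de la vitesse est la position. En utilisant x(0) = -1, nous obtenons x(t) = t^2 - 1. De l'équation de la position x(t) = t^2 - 1, nous substituons t = 1 pour obtenir x = 0.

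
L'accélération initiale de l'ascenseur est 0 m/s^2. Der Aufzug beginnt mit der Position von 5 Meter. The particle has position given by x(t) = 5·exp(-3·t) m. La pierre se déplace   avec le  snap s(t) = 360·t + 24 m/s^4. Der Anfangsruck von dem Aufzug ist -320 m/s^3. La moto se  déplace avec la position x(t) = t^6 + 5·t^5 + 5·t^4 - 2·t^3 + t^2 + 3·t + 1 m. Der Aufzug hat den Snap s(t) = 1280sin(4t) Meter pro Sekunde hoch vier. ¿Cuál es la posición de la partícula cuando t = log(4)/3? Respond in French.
De l'équation de la position x(t) = 5·exp(-3·t), nous substituons t = log(4)/3 pour obtenir x = 5/4.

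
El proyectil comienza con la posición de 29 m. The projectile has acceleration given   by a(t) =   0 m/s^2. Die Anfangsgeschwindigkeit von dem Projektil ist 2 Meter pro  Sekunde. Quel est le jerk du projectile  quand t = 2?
Nous devons dériver notre équation de l'accélération a(t) = 0 1 fois. En prenant d/dt de a(t), nous trouvons j(t) = 0. De l'équation du jerk j(t) = 0, nous substituons t = 2 pour obtenir j = 0.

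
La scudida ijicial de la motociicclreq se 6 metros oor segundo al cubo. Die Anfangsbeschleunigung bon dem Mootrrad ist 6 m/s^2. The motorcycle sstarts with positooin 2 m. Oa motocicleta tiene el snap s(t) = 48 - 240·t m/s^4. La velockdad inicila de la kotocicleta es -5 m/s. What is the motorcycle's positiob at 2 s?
We need to integrate our snap equation s(t) = 48 - 240·t 4 times. Integrating snap and using the initial condition j(0) = 6, we get j(t) = -120·t^2 + 48·t + 6. The antiderivative of jerk is acceleration. Using a(0) = 6, we get a(t) = -40·t^3 + 24·t^2 + 6·t + 6. The integral of acceleration, with v(0) = -5, gives velocity: v(t) = -10·t^4 + 8·t^3 + 3·t^2 + 6·t - 5. The integral of velocity, with x(0) = 2, gives position: x(t) = -2·t^5 + 2·t^4 + t^3 + 3·t^2 - 5·t + 2. We have position x(t) = -2·t^5 + 2·t^4 + t^3 + 3·t^2 - 5·t + 2. Substituting t = 2: x(2) = -20.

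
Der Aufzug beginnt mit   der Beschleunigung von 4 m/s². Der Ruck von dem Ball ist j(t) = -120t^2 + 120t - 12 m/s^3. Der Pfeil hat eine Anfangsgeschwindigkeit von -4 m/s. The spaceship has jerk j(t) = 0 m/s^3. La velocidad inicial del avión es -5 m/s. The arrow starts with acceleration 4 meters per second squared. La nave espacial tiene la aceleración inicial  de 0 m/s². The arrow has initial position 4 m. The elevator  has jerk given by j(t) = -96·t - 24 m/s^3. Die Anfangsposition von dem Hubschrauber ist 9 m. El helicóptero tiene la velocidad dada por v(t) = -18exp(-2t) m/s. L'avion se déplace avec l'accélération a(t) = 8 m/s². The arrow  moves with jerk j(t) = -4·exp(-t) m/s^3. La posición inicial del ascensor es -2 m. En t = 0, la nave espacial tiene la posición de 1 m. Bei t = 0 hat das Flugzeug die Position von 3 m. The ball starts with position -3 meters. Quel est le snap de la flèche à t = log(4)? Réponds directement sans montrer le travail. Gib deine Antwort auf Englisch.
At t = log(4), s = 1.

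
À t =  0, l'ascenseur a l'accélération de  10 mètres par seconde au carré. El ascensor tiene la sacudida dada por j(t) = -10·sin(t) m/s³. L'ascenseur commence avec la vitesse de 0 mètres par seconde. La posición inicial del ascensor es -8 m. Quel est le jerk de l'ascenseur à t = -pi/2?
De l'équation du jerk j(t) = -10·sin(t), nous substituons t = -pi/2 pour obtenir j = 10.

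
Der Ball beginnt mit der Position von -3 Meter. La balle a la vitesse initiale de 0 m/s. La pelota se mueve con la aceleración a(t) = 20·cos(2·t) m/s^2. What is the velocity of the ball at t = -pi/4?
Starting from acceleration a(t) = 20·cos(2·t), we take 1 antiderivative. The antiderivative of acceleration, with v(0) = 0, gives velocity: v(t) = 10·sin(2·t). Using v(t) = 10·sin(2·t) and substituting t = -pi/4, we find v = -10.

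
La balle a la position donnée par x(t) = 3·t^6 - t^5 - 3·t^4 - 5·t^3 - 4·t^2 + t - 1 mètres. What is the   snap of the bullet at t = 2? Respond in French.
En partant de la position x(t) = 3·t^6 - t^5 - 3·t^4 - 5·t^3 - 4·t^2 + t - 1, nous prenons 4 dérivées. La dérivée de la position donne la vitesse: v(t) = 18·t^5 - 5·t^4 - 12·t^3 - 15·t^2 - 8·t + 1. En dérivant la vitesse, nous obtenons l'accélération: a(t) = 90·t^4 - 20·t^3 - 36·t^2 - 30·t - 8. La dérivée de l'accélération donne le jerk: j(t) = 360·t^3 - 60·t^2 - 72·t - 30. En dérivant le jerk, nous obtenons le snap: s(t) = 1080·t^2 - 120·t - 72. En utilisant s(t) = 1080·t^2 - 120·t - 72 et en substituant t = 2, nous trouvons s = 4008.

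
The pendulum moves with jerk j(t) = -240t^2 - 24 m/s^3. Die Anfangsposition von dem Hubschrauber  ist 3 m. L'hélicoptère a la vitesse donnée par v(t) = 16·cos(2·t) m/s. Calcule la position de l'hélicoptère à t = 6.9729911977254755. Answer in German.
Um dies zu lösen, müssen wir 1 Integral unserer Gleichung für die Geschwindigkeit v(t) = 16·cos(2·t) finden. Mit ∫v(t)dt und Anwendung von x(0) = 3, finden wir x(t) = 8·sin(2·t) + 3. Mit x(t) = 8·sin(2·t) + 3 und Einsetzen von t = 6.9729911977254755, finden wir x = 10.8542386738259.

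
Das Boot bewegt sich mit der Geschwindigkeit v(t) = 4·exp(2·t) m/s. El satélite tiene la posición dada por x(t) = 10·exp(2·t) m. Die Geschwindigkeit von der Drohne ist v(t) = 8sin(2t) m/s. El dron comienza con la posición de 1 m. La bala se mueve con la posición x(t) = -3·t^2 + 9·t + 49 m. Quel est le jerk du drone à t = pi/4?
Nous devons dériver notre équation de la vitesse v(t) = 8·sin(2·t) 2 fois. La dérivée de la vitesse donne l'accélération: a(t) = 16·cos(2·t). En prenant d/dt de a(t), nous trouvons j(t) = -32·sin(2·t). Nous avons le jerk j(t) = -32·sin(2·t). En substituant t = pi/4: j(pi/4) = -32.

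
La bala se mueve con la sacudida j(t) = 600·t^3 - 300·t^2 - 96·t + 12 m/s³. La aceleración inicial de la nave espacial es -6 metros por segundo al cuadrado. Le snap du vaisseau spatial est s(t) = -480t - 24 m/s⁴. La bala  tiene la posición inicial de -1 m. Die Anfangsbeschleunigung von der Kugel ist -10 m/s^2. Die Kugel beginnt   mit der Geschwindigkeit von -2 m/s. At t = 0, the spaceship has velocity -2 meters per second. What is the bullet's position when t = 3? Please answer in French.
Pour résoudre ceci, nous devons prendre 3 primitives de notre équation du jerk j(t) = 600·t^3 - 300·t^2 - 96·t + 12. L'intégrale du jerk, avec a(0) = -10, donne l'accélération: a(t) = 150·t^4 - 100·t^3 - 48·t^2 + 12·t - 10. La primitive de l'accélération, avec v(0) = -2, donne la vitesse: v(t) = 30·t^5 - 25·t^4 - 16·t^3 + 6·t^2 - 10·t - 2. En prenant ∫v(t)dt et en appliquant x(0) = -1, nous trouvons x(t) = 5·t^6 - 5·t^5 - 4·t^4 + 2·t^3 - 5·t^2 - 2·t - 1. Nous avons la position x(t) = 5·t^6 - 5·t^5 - 4·t^4 + 2·t^3 - 5·t^2 - 2·t - 1. En substituant t = 3: x(3) = 2108.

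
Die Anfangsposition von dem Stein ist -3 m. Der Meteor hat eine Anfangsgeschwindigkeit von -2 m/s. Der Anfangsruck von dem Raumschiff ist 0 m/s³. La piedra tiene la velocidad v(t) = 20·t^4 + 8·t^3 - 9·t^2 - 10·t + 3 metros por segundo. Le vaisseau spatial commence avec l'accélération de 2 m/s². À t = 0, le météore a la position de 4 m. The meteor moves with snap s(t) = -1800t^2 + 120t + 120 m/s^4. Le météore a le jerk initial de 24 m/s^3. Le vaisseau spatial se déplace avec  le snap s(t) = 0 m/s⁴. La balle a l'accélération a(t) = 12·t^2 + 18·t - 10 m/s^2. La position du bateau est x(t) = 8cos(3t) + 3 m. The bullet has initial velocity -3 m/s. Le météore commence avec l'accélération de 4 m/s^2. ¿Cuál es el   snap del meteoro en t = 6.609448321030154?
Usando s(t) = -1800·t^2 + 120·t + 120 y sustituyendo t = 6.609448321030154, encontramos s = -77719.5189965394.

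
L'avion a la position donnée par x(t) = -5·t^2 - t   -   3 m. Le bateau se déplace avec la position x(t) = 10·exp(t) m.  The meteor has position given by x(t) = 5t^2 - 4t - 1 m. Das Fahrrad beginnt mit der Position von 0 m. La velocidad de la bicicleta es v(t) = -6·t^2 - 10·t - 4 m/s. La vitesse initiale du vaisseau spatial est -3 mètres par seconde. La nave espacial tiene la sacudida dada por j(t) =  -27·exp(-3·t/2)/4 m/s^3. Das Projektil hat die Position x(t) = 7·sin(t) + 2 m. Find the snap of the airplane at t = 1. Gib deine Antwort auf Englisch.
Starting from position x(t) = -5·t^2 - t - 3, we take 4 derivatives. Differentiating position, we get velocity: v(t) = -10·t - 1. The derivative of velocity gives acceleration: a(t) = -10. Taking d/dt of a(t), we find j(t) = 0. Taking d/dt of j(t), we find s(t) = 0. We have snap s(t) = 0. Substituting t = 1: s(1) = 0.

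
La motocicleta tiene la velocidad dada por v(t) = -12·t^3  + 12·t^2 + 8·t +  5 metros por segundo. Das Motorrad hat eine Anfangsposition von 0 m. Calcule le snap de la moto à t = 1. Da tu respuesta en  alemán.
Ausgehend von der Geschwindigkeit v(t) = -12·t^3 + 12·t^2 + 8·t + 5, nehmen wir 3 Ableitungen. Mit d/dt von v(t) finden wir a(t) = -36·t^2 + 24·t + 8. Die Ableitung von der Beschleunigung ergibt den Ruck: j(t) = 24 - 72·t. Durch Ableiten von dem Ruck erhalten wir den Snap: s(t) = -72. Wir haben den Snap s(t) = -72. Durch Einsetzen von t = 1: s(1) = -72.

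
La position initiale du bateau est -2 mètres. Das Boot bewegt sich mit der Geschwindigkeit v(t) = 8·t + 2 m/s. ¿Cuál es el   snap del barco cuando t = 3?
Para resolver esto, necesitamos tomar 3 derivadas de nuestra ecuación de la velocidad v(t) = 8·t + 2. La derivada de la velocidad da la aceleración: a(t) = 8. Tomando d/dt de a(t), encontramos j(t) = 0. Tomando d/dt de j(t), encontramos s(t) = 0. Tenemos el snap s(t) = 0. Sustituyendo t = 3: s(3) = 0.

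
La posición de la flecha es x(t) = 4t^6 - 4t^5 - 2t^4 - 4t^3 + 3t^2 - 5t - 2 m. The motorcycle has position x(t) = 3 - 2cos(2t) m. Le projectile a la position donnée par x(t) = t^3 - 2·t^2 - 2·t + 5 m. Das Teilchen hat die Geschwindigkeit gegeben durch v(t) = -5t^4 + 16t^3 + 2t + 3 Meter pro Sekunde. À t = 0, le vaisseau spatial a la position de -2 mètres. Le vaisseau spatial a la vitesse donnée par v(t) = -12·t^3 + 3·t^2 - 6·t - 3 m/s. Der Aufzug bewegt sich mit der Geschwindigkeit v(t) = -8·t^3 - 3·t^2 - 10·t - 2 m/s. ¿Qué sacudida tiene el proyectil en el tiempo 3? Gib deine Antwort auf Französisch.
En partant de la position x(t) = t^3 - 2·t^2 - 2·t + 5, nous prenons 3 dérivées. La dérivée de la position donne la vitesse: v(t) = 3·t^2 - 4·t - 2. En dérivant la vitesse, nous obtenons l'accélération: a(t) = 6·t - 4. En dérivant l'accélération, nous obtenons le jerk: j(t) = 6. Nous avons le jerk j(t) = 6. En substituant t = 3: j(3) = 6.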